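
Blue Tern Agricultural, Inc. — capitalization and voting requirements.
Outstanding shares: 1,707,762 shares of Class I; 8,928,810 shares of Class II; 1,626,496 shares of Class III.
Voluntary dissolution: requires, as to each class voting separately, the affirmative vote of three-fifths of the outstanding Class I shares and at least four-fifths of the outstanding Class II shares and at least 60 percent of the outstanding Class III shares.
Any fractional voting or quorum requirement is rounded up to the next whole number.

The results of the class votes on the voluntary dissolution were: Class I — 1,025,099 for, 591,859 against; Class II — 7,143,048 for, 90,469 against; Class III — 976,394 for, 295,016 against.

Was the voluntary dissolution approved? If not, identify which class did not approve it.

Approved — every class gave the required vote.

Class I: 3/5 of 1707762 = 1024657.20, rounded up to 1024658; 1,024,658 required, 1,025,099 in favor — approved.
Class II: 4/5 of 8928810 = 7143048; 7,143,048 required, 7,143,048 in favor — approved.
Class III: 3/5 of 1626496 = 975897.60, rounded up to 975898; 975,898 required, 976,394 in favor — approved.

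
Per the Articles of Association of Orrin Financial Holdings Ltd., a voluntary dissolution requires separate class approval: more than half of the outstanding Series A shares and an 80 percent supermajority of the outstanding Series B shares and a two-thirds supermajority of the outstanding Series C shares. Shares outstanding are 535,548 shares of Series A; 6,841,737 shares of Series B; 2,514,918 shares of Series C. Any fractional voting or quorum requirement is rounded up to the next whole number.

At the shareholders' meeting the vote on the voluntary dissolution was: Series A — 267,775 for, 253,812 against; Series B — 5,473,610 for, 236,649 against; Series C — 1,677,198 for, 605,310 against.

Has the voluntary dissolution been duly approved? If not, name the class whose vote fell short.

Approved — every class gave the required vote.

Series A: a majority of 535548 is 267775; 267,775 required, 267,775 in favor — approved.
Series B: 4/5 of 6841737 = 5473389.60, rounded up to 5473390; 5,473,390 required, 5,473,610 in favor — approved.
Series C: 2/3 of 2514918 = 1676612; 1,676,612 required, 1,677,198 in favor — approved.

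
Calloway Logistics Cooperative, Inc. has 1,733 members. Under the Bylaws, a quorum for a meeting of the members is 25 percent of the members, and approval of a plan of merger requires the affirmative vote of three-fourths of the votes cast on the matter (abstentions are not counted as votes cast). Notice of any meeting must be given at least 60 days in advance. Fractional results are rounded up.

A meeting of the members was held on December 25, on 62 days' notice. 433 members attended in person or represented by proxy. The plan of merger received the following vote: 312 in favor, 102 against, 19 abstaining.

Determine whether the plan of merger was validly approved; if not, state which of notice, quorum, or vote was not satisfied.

Notice: 62 days given; 60 required. Satisfied.
Quorum: 25% of 1,733 = 433.25, rounded up to 434; 433 present. Not satisfied.
Vote: requires three-fourths of the votes cast (433 − 19 abstaining = 414); 3/4 of 414 = 310.50, rounded up to 311, so 311 needed; 312 in favor. Satisfied.

Invalid — quorum requirement not satisfied.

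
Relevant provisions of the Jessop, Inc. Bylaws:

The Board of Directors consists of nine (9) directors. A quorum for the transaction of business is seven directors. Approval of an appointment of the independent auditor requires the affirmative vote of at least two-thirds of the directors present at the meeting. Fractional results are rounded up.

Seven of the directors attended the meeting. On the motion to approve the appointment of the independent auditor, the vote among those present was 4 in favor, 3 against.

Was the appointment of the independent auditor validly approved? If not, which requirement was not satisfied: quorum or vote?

Invalid — vote requirement not satisfied.

Quorum: 7 present; quorum is 7. Satisfied.
Vote: the appointment of the independent auditor requires two-thirds of the directors present (7). 2/3 of 7 = 4.67, rounded up to 5, so 5 affirmative votes are needed; 4 voted in favor. Not satisfied.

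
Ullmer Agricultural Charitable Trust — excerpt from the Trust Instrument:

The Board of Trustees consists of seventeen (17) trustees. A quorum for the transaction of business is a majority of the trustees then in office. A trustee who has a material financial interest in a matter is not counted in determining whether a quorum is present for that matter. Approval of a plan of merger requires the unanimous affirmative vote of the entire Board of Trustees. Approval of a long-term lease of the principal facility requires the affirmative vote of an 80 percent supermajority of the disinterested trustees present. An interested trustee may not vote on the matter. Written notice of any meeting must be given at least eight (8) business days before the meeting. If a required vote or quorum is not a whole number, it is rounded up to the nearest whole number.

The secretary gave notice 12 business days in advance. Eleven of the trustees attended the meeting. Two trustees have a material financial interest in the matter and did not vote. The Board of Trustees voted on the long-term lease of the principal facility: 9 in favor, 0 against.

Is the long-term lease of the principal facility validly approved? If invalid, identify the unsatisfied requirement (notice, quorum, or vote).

Valid — all requirements satisfied.

Notice: 12 business days given; 8 required (12 ≥ 8). Satisfied.
Quorum: 11 present, but the 2 interested trustees do not count, leaving 9. Quorum is 9. Satisfied.
Vote: the long-term lease of the principal facility requires four-fifths of the disinterested trustees present (11 − 2 = 9). 4/5 of 9 = 7.20, rounded up to 8, so 8 affirmative votes are needed; 9 voted in favor. Satisfied.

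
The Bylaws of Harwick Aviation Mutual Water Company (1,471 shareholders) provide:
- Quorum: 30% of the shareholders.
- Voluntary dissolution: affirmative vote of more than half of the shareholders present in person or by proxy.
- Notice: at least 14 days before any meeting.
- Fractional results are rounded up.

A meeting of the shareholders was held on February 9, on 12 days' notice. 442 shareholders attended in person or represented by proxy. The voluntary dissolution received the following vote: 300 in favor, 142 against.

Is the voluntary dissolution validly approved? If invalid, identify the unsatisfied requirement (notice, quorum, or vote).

Notice: 12 days given; 14 required. Not satisfied.
Quorum: 30% of 1,471 = 441.30, rounded up to 442; 442 present. Satisfied.
Vote: requires a majority of those present (442); a majority of 442 is 222, so 222 needed; 300 in favor. Satisfied.

Invalid — notice requirement not satisfied.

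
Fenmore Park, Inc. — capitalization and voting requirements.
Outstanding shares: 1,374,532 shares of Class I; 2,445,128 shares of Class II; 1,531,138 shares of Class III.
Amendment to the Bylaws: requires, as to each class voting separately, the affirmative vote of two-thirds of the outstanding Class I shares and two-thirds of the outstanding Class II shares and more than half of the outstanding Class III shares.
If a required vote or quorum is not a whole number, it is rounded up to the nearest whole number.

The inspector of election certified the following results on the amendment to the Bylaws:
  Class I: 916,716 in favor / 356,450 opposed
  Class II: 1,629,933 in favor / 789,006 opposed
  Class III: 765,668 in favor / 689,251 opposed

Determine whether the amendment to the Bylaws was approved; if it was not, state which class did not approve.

Not approved — the Class II shares did not give the required vote.

Class I: 2/3 of 1374532 = 916354.67, rounded up to 916355; 916,355 required, 916,716 in favor — approved.
Class II: 2/3 of 2445128 = 1630085.33, rounded up to 1630086; 1,630,086 required, 1,629,933 in favor — not approved.
Class III: a majority of 1531138 is 765570; 765,570 required, 765,668 in favor — approved.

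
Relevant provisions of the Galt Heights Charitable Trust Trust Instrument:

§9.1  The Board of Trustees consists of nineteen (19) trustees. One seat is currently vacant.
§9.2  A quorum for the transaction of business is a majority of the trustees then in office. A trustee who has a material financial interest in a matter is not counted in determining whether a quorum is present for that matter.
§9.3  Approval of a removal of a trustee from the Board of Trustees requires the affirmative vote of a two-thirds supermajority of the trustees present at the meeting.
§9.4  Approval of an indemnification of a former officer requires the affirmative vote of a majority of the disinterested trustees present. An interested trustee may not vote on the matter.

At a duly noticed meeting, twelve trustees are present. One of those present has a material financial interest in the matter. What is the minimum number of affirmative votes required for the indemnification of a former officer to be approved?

The indemnification of a former officer requires a majority of the disinterested trustees present (12 − 1 = 11).
A majority of 11 is 6.

6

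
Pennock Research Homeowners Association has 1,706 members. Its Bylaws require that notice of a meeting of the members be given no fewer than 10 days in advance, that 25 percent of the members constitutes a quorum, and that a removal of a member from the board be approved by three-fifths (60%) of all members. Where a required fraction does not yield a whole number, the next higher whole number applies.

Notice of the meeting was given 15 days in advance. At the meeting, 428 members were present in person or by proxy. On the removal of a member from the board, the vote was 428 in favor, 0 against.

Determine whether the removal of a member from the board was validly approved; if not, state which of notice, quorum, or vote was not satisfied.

Notice: 15 days given; 10 required. Satisfied.
Quorum: 25% of 1,706 = 426.50, rounded up to 427; 428 present. Satisfied.
Vote: requires three-fifths of all members (1,706); 3/5 of 1706 = 1023.60, rounded up to 1024, so 1,024 needed; 428 in favor. Not satisfied.

Invalid — vote requirement not satisfied.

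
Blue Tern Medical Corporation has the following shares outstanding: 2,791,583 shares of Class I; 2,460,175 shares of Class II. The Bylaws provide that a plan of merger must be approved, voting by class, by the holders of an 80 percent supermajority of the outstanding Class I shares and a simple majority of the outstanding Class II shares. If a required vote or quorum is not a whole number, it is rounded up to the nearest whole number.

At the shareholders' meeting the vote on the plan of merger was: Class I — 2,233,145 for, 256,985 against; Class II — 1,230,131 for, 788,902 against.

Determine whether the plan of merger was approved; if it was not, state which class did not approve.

Not approved — the Class I shares did not give the required vote.

Class I: 4/5 of 2791583 = 2233266.40, rounded up to 2233267; 2,233,267 required, 2,233,145 in favor — not approved.
Class II: a majority of 2460175 is 1230088; 1,230,088 required, 1,230,131 in favor — approved.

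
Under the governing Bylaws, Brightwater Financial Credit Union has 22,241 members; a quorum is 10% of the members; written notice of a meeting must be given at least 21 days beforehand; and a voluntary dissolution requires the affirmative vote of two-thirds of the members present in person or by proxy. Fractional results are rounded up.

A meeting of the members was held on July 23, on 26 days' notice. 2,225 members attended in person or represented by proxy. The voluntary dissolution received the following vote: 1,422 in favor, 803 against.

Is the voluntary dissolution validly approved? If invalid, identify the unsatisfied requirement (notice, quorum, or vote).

Notice: 26 days given; 21 required. Satisfied.
Quorum: 10% of 22,241 = 2,224.10, rounded up to 2,225; 2,225 present. Satisfied.
Vote: requires two-thirds of those present (2,225); 2/3 of 2225 = 1483.33, rounded up to 1484, so 1,484 needed; 1,422 in favor. Not satisfied.

Invalid — vote requirement not satisfied.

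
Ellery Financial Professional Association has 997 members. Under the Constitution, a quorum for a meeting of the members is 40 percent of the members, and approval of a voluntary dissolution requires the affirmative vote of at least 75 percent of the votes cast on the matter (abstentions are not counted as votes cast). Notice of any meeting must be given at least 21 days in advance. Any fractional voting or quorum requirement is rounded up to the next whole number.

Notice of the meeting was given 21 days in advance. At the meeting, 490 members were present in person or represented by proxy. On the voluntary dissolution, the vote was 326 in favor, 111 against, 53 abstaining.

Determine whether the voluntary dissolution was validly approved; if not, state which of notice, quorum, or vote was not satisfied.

Notice: 21 days given; 21 required. Satisfied.
Quorum: 40% of 997 = 398.80, rounded up to 399; 490 present. Satisfied.
Vote: requires three-fourths of the votes cast (490 − 53 abstaining = 437); 3/4 of 437 = 327.75, rounded up to 328, so 328 needed; 326 in favor. Not satisfied.

Invalid — vote requirement not satisfied.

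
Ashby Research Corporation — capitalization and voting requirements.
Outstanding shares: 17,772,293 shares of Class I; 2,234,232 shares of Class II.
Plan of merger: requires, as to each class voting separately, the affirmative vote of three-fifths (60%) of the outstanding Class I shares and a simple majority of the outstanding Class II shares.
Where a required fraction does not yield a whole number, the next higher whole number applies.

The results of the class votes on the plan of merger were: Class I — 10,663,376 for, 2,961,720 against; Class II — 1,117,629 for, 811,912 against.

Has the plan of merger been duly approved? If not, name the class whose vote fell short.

Approved — every class gave the required vote.

Class I: 3/5 of 17772293 = 10663375.80, rounded up to 10663376; 10,663,376 required, 10,663,376 in favor — approved.
Class II: a majority of 2234232 is 1117117; 1,117,117 required, 1,117,629 in favor — approved.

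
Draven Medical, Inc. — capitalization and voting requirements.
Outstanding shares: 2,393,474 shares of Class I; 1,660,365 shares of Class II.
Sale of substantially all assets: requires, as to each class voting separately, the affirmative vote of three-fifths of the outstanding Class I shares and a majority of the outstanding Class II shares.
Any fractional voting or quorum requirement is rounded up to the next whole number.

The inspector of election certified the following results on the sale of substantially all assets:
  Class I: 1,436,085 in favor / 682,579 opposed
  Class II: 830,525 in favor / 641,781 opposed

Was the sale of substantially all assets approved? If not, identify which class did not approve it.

Class I: 3/5 of 2393474 = 1436084.40, rounded up to 1436085; 1,436,085 required, 1,436,085 in favor — approved.
Class II: a majority of 1660365 is 830183; 830,183 required, 830,525 in favor — approved.

Approved — every class gave the required vote.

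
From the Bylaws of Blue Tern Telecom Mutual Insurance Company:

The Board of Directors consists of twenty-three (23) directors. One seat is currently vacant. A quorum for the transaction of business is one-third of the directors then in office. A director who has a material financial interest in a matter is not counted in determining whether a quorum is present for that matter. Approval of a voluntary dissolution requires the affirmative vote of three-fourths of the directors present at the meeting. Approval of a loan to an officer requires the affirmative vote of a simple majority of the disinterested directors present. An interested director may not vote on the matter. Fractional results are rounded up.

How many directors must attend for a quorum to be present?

8

1/3 of 22 = 7.33, rounded up to 8.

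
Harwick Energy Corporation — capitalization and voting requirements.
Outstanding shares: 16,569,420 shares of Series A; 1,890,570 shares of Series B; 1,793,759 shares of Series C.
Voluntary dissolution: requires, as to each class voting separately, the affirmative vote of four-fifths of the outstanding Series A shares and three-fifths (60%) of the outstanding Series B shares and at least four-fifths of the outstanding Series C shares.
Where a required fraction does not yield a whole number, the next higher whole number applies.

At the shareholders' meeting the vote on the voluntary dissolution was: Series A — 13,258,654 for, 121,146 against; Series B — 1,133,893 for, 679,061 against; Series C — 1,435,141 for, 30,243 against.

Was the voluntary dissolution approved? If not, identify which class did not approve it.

Not approved — the Series B shares did not give the required vote.

Series A: 4/5 of 16569420 = 13255536; 13,255,536 required, 13,258,654 in favor — approved.
Series B: 3/5 of 1890570 = 1134342; 1,134,342 required, 1,133,893 in favor — not approved.
Series C: 4/5 of 1793759 = 1435007.20, rounded up to 1435008; 1,435,008 required, 1,435,141 in favor — approved.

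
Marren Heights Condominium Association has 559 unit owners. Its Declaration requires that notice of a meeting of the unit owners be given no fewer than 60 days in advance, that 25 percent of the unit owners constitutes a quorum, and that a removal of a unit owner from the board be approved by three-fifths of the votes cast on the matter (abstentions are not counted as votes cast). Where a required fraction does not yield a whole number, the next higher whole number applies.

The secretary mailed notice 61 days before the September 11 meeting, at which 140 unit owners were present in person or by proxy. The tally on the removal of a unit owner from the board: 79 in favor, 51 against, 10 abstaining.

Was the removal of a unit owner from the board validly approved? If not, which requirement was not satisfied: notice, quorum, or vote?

Notice: 61 days given; 60 required. Satisfied.
Quorum: 25% of 559 = 139.75, rounded up to 140; 140 present. Satisfied.
Vote: requires three-fifths of the votes cast (140 − 10 abstaining = 130); 3/5 of 130 = 78, so 78 needed; 79 in favor. Satisfied.

Valid — all requirements satisfied.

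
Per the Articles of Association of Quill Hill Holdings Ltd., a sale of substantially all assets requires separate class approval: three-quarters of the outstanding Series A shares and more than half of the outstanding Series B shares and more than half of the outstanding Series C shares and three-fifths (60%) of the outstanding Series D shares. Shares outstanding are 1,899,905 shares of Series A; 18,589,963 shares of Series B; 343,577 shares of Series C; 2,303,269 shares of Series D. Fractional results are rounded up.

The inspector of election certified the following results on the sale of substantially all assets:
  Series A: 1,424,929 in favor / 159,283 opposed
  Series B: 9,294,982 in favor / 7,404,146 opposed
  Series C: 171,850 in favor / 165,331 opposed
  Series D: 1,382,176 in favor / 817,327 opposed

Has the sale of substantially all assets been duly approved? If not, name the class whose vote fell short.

Approved — every class gave the required vote.

Series A: 3/4 of 1899905 = 1424928.75, rounded up to 1424929; 1,424,929 required, 1,424,929 in favor — approved.
Series B: a majority of 18589963 is 9294982; 9,294,982 required, 9,294,982 in favor — approved.
Series C: a majority of 343577 is 171789; 171,789 required, 171,850 in favor — approved.
Series D: 3/5 of 2303269 = 1381961.40, rounded up to 1381962; 1,381,962 required, 1,382,176 in favor — approved.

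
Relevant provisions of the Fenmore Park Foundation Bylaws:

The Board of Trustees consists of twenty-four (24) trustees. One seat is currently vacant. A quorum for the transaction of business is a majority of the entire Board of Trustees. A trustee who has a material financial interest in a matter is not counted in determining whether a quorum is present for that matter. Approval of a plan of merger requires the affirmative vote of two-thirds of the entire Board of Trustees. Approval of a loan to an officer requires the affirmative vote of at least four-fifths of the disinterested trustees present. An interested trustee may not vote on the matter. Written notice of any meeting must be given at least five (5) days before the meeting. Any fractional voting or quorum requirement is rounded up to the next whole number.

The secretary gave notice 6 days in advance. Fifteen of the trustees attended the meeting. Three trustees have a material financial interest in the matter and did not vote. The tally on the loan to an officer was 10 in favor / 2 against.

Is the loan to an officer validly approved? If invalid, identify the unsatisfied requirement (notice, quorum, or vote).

Notice: 6 days given; 5 required (6 ≥ 5). Satisfied.
Quorum: 15 present, but the 3 interested trustees do not count, leaving 12. Quorum is 13. Not satisfied.
Vote: the loan to an officer requires four-fifths of the disinterested trustees present (15 − 3 = 12). 4/5 of 12 = 9.60, rounded up to 10, so 10 affirmative votes are needed; 10 voted in favor. Satisfied. (Moot — without a quorum no business can be validly transacted.)

Invalid — quorum requirement not satisfied.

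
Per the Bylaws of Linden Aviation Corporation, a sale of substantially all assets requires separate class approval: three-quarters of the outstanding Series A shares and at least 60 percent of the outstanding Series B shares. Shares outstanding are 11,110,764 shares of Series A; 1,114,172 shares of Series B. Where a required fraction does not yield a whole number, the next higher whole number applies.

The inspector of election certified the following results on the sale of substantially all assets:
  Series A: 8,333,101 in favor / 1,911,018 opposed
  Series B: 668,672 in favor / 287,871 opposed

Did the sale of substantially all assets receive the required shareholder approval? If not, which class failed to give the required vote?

Approved — every class gave the required vote.

Series A: 3/4 of 11110764 = 8333073; 8,333,073 required, 8,333,101 in favor — approved.
Series B: 3/5 of 1114172 = 668503.20, rounded up to 668504; 668,504 required, 668,672 in favor — approved.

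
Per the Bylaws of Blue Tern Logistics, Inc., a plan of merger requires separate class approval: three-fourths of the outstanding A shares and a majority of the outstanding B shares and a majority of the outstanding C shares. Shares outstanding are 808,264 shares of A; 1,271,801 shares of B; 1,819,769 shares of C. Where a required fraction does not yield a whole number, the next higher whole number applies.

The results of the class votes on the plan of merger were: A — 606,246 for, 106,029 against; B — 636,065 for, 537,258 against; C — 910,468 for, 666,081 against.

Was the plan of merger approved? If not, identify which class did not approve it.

Approved — every class gave the required vote.

A: 3/4 of 808264 = 606198; 606,198 required, 606,246 in favor — approved.
B: a majority of 1271801 is 635901; 635,901 required, 636,065 in favor — approved.
C: a majority of 1819769 is 909885; 909,885 required, 910,468 in favor — approved.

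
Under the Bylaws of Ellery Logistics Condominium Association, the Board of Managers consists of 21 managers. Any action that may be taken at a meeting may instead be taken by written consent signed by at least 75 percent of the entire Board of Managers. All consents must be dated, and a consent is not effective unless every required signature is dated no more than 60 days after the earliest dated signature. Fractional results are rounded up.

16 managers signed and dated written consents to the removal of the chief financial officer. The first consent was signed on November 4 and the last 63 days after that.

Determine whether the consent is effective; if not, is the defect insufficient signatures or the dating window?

Not effective — dating-window requirement not satisfied.

Signatures required: at least 75 percent of 21 — 3/4 of 21 = 15.75, rounded up to 16, so 16 needed; 16 signed. Sufficient.
Dating window: the latest signature is 63 days after the earliest; the limit is 60 days. Outside the window.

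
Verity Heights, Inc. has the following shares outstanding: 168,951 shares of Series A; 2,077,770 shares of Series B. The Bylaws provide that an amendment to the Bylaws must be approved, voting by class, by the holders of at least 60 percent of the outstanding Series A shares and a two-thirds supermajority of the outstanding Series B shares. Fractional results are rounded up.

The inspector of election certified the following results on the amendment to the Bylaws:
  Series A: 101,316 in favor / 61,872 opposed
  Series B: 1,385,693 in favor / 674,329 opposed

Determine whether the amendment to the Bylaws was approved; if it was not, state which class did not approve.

Series A: 3/5 of 168951 = 101370.60, rounded up to 101371; 101,371 required, 101,316 in favor — not approved.
Series B: 2/3 of 2077770 = 1385180; 1,385,180 required, 1,385,693 in favor — approved.

Not approved — the Series A shares did not give the required vote.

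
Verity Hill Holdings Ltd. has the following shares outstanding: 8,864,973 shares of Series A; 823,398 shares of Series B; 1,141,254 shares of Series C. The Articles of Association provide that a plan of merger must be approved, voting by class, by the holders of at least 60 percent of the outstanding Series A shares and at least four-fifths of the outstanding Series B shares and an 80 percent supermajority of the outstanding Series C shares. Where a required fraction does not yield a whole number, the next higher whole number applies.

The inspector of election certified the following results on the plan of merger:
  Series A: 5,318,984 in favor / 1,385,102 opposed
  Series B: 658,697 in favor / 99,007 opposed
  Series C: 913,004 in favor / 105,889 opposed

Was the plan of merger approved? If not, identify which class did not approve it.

Series A: 3/5 of 8864973 = 5318983.80, rounded up to 5318984; 5,318,984 required, 5,318,984 in favor — approved.
Series B: 4/5 of 823398 = 658718.40, rounded up to 658719; 658,719 required, 658,697 in favor — not approved.
Series C: 4/5 of 1141254 = 913003.20, rounded up to 913004; 913,004 required, 913,004 in favor — approved.

Not approved — the Series B shares did not give the required vote.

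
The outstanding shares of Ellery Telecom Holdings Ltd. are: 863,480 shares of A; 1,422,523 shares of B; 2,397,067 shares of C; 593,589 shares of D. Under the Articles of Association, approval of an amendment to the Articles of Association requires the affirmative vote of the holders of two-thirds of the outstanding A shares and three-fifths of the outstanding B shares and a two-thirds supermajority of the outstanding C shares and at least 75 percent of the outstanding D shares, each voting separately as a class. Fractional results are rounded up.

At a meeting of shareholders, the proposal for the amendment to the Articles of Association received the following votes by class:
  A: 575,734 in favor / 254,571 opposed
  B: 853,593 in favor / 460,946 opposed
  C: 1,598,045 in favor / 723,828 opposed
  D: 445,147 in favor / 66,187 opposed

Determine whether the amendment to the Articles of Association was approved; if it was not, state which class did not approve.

Not approved — the D shares did not give the required vote.

A: 2/3 of 863480 = 575653.33, rounded up to 575654; 575,654 required, 575,734 in favor — approved.
B: 3/5 of 1422523 = 853513.80, rounded up to 853514; 853,514 required, 853,593 in favor — approved.
C: 2/3 of 2397067 = 1598044.67, rounded up to 1598045; 1,598,045 required, 1,598,045 in favor — approved.
D: 3/4 of 593589 = 445191.75, rounded up to 445192; 445,192 required, 445,147 in favor — not approved.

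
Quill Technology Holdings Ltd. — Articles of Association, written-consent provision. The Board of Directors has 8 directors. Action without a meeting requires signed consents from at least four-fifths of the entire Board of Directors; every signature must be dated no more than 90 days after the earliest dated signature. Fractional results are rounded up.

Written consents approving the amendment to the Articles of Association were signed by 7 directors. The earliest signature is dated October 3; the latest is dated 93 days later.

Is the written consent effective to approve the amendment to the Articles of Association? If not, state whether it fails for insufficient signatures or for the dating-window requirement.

Not effective — dating-window requirement not satisfied.

Signatures required: at least four-fifths of 8 — 4/5 of 8 = 6.40, rounded up to 7, so 7 needed; 7 signed. Sufficient.
Dating window: the latest signature is 93 days after the earliest; the limit is 90 days. Outside the window.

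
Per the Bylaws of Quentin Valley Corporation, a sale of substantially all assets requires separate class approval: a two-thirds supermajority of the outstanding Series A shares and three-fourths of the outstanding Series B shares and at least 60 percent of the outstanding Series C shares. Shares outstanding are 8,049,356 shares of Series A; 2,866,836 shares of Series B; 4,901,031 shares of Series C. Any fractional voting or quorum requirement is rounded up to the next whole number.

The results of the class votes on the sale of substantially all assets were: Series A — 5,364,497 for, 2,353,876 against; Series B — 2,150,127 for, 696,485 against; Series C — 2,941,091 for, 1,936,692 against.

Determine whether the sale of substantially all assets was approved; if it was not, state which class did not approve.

Not approved — the Series A shares did not give the required vote.

Series A: 2/3 of 8049356 = 5366237.33, rounded up to 5366238; 5,366,238 required, 5,364,497 in favor — not approved.
Series B: 3/4 of 2866836 = 2150127; 2,150,127 required, 2,150,127 in favor — approved.
Series C: 3/5 of 4901031 = 2940618.60, rounded up to 2940619; 2,940,619 required, 2,941,091 in favor — approved.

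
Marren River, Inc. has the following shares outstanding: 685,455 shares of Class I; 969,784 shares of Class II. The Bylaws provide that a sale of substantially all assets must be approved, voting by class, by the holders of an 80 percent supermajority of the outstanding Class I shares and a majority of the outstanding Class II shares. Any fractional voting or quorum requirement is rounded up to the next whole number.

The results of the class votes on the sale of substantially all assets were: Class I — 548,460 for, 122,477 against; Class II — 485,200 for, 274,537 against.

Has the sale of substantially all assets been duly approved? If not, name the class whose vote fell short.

Class I: 4/5 of 685455 = 548364; 548,364 required, 548,460 in favor — approved.
Class II: a majority of 969784 is 484893; 484,893 required, 485,200 in favor — approved.

Approved — every class gave the required vote.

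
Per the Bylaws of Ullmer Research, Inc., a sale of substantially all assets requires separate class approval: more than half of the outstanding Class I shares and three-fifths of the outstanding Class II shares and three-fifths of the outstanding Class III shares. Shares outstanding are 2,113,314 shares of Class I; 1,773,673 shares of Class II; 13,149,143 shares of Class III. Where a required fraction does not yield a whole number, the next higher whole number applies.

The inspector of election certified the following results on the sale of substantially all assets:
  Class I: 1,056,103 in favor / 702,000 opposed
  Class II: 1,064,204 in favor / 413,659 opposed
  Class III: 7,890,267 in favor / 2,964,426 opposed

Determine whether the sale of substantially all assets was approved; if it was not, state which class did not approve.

Not approved — the Class I shares did not give the required vote.

Class I: a majority of 2113314 is 1056658; 1,056,658 required, 1,056,103 in favor — not approved.
Class II: 3/5 of 1773673 = 1064203.80, rounded up to 1064204; 1,064,204 required, 1,064,204 in favor — approved.
Class III: 3/5 of 13149143 = 7889485.80, rounded up to 7889486; 7,889,486 required, 7,890,267 in favor — approved.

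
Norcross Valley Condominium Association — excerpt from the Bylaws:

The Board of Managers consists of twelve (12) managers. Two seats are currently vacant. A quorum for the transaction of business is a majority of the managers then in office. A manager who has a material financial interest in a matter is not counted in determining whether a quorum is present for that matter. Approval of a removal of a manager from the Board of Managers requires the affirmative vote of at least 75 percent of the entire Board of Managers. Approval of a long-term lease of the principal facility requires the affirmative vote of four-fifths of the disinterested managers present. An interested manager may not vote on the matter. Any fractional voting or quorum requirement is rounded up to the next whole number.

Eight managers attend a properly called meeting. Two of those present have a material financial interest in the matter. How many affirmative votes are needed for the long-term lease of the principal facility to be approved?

The long-term lease of the principal facility requires four-fifths of the disinterested managers present (8 − 2 = 6).
4/5 of 6 = 4.80, rounded up to 5.

5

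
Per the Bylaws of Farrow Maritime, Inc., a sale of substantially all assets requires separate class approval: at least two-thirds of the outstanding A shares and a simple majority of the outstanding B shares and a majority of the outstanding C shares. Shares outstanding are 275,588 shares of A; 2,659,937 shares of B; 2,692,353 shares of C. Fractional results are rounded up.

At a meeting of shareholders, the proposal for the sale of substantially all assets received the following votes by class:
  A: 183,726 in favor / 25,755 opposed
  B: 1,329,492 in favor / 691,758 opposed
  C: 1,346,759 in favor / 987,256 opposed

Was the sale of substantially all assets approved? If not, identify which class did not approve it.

Not approved — the B shares did not give the required vote.

A: 2/3 of 275588 = 183725.33, rounded up to 183726; 183,726 required, 183,726 in favor — approved.
B: a majority of 2659937 is 1329969; 1,329,969 required, 1,329,492 in favor — not approved.
C: a majority of 2692353 is 1346177; 1,346,177 required, 1,346,759 in favor — approved.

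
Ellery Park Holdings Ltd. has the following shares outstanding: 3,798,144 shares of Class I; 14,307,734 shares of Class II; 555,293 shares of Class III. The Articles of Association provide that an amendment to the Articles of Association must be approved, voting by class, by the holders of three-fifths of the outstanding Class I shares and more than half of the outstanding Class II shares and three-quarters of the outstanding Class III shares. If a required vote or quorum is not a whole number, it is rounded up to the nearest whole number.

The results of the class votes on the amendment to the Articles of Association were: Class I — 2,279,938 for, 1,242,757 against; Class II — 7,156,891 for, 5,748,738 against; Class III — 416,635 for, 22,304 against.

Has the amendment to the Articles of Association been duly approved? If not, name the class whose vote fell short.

Approved — every class gave the required vote.

Class I: 3/5 of 3798144 = 2278886.40, rounded up to 2278887; 2,278,887 required, 2,279,938 in favor — approved.
Class II: a majority of 14307734 is 7153868; 7,153,868 required, 7,156,891 in favor — approved.
Class III: 3/4 of 555293 = 416469.75, rounded up to 416470; 416,470 required, 416,635 in favor — approved.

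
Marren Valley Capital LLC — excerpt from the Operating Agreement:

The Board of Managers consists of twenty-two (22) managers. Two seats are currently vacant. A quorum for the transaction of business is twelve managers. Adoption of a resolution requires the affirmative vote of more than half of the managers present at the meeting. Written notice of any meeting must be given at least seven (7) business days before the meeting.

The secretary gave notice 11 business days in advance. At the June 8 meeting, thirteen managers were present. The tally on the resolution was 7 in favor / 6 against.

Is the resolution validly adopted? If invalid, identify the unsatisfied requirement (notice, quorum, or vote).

Valid — all requirements satisfied.

Notice: 11 business days given; 7 required (11 ≥ 7). Satisfied.
Quorum: 13 present; quorum is 12. Satisfied.
Vote: the resolution requires a majority of the managers present (13). A majority of 13 is 7, so 7 affirmative votes are needed; 7 voted in favor. Satisfied.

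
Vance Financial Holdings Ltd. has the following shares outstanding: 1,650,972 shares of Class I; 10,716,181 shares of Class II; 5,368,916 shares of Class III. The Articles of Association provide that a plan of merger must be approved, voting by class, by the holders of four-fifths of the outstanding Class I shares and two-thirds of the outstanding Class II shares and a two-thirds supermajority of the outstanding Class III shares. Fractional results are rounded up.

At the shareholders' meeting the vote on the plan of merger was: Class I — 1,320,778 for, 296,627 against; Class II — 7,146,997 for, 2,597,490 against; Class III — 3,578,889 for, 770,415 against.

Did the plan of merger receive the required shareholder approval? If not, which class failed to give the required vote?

Not approved — the Class III shares did not give the required vote.

Class I: 4/5 of 1650972 = 1320777.60, rounded up to 1320778; 1,320,778 required, 1,320,778 in favor — approved.
Class II: 2/3 of 10716181 = 7144120.67, rounded up to 7144121; 7,144,121 required, 7,146,997 in favor — approved.
Class III: 2/3 of 5368916 = 3579277.33, rounded up to 3579278; 3,579,278 required, 3,578,889 in favor — not approved.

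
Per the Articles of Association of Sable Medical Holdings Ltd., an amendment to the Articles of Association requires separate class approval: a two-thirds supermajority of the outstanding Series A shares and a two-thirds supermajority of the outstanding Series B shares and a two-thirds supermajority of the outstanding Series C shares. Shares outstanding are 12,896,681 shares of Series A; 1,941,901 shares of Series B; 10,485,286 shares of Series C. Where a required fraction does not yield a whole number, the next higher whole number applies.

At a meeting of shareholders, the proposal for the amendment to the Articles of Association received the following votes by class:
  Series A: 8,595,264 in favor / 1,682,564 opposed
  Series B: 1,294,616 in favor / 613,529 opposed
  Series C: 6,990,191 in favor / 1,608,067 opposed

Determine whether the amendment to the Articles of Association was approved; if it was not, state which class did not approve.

Not approved — the Series A shares did not give the required vote.

Series A: 2/3 of 12896681 = 8597787.33, rounded up to 8597788; 8,597,788 required, 8,595,264 in favor — not approved.
Series B: 2/3 of 1941901 = 1294600.67, rounded up to 1294601; 1,294,601 required, 1,294,616 in favor — approved.
Series C: 2/3 of 10485286 = 6990190.67, rounded up to 6990191; 6,990,191 required, 6,990,191 in favor — approved.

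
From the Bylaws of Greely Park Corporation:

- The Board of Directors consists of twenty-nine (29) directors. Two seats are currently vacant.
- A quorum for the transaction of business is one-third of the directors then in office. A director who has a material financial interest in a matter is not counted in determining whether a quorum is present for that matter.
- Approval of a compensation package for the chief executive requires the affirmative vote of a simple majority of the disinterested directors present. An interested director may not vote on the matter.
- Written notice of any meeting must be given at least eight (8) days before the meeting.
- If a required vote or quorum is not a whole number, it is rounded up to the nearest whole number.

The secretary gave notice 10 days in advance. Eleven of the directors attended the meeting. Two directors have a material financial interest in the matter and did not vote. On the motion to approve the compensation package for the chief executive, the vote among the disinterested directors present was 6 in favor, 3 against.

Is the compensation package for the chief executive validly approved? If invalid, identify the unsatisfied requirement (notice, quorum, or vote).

Notice: 10 days given; 8 required (10 ≥ 8). Satisfied.
Quorum: 11 present, but the 2 interested directors do not count, leaving 9. Quorum is 9. Satisfied.
Vote: the compensation package for the chief executive requires a majority of the disinterested directors present (11 − 2 = 9). A majority of 9 is 5, so 5 affirmative votes are needed; 6 voted in favor. Satisfied.

Valid — all requirements satisfied.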